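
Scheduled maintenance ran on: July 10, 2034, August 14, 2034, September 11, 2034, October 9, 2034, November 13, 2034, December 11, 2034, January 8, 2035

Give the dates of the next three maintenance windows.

February 12, 2035; March 12, 2035; April 9, 2035

All dates are Mondays, 35, 28, 28, 35, 28, 28 days apart.
Specifically, the 2nd Monday of each month.
2nd Monday of February 2035: February 12, 2035.
2nd Monday of March 2035: March 12, 2035.
April 2035 — 2nd Monday is April 9, 2035.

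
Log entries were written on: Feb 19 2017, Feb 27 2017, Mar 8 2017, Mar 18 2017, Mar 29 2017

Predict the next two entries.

The spacing grows by 1 each time: 8, 9, 10, 11 days.
Next gap: 12 days. Mar 29 2017 + 12 days = Apr 10 2017.
Next gap: 13 days. Apr 10 2017 + 13 days = Apr 23 2017.

Apr 10 2017, Apr 23 2017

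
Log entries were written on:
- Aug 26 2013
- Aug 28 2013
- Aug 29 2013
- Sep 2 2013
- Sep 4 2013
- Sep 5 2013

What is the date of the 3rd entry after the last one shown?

Sep 12 2013

Gaps: 2, 1, 4, 2, 1 days — not constant, but cyclic with period 3.
The events fall on every Monday, Wednesday and Thursday.
Next Monday: Sep 9 2013.
The following Wednesday is Sep 11 2013.
The following Thursday is Sep 12 2013.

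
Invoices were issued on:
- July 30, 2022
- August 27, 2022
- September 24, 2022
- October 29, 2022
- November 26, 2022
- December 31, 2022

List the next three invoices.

January 28, 2023; February 25, 2023; March 25, 2023

Every date is a Saturday; gaps 28, 28, 35, 28, 35 days.
Each is the last Saturday of its month (at least one falls on the 29th or later, ruling out '4th Saturday').
Last Saturday of January 2023: January 28, 2023.
February 2023 ends with Saturday February 25, 2023.
Last Saturday of March 2023: March 25, 2023.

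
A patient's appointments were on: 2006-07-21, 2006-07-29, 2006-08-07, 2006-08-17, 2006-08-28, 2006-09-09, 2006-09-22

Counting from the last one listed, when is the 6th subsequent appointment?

The spacing grows by 1 each time: 8, 9, 10, 11, 12, 13 days.
Next gap: 14 days. 2006-09-22 + 14 days = 2006-10-06.
Next gap: 15 days. 2006-10-06 + 15 days = 2006-10-21.
Next gap: 16 days. 2006-10-21 + 16 days = 2006-11-06.
Next gap: 17 days. 2006-11-06 + 17 days = 2006-11-23.
Next gap: 18 days. 2006-11-23 + 18 days = 2006-12-11.
Next gap: 19 days. 2006-12-11 + 19 days = 2006-12-30.

2006-12-30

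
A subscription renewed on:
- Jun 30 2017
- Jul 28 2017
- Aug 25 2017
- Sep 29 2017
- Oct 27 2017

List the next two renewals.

All Fridays; the gaps (28, 28, 35, 28) vary with month length.
This is the last Friday of each month.
November 2017 ends with Friday Nov 24 2017.
December 2017 ends with Friday Dec 29 2017.

Nov 24 2017, Dec 29 2017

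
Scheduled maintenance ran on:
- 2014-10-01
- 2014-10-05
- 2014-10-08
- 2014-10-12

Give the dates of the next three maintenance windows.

Gaps: 4, 3, 4 days — not constant, but cyclic with period 2.
The events fall on every Wednesday and Sunday.
The following Wednesday is 2014-10-15.
Next Sunday: 2014-10-19.
Next Wednesday: 2014-10-22.

2014-10-15, 2014-10-19, 2014-10-22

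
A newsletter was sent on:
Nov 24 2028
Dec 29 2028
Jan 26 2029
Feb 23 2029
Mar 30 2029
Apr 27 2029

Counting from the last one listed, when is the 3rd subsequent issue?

These are Fridays with 35, 28, 28, 35, 28-day gaps.
Each is the final Friday of its month — Dec 29 2028 is past the 28th, so '4th Friday' doesn't fit.
Last Friday of May 2029: May 25 2029.
June 2029 ends with Friday Jun 29 2029.
Last Friday of July 2029: Jul 27 2029.

Jul 27 2029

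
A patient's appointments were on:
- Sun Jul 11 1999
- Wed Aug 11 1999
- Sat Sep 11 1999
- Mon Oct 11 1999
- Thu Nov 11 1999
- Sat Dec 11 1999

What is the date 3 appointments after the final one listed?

Each date is the 11th; the gaps (31, 31, 30, 31, 30) track the month lengths.
The rule is the 11th of each month.
Next: January 2000 → Tue Jan 11 2000.
February 2000: Fri Feb 11 2000.
March 2000: Sat Mar 11 2000.

Sat Mar 11 2000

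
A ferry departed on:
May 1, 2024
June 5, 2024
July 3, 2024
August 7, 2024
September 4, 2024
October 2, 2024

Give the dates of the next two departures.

These are Wednesdays at 28- or 35-day spacing (35, 28, 35, 28, 28).
The pattern: 1st Wednesday of the month.
1st Wednesday of November 2024: November 6, 2024.
December 2024 — 1st Wednesday is December 4, 2024.

November 6, 2024; December 4, 2024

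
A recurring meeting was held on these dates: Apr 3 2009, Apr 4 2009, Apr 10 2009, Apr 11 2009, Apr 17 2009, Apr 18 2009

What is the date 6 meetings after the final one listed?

May 9 2009

Gaps: 1, 6, 1, 6, 1 days — not constant, but cyclic with period 2.
The events fall on every Friday and Saturday.
The following Friday is Apr 24 2009.
The following Saturday is Apr 25 2009.
The following Friday is May 1 2009.
The following Saturday is May 2 2009.
The following Friday is May 8 2009.
Next Saturday: May 9 2009.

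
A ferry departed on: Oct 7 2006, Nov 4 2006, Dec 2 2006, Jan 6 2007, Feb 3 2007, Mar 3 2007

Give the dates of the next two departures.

Apr 7 2007, May 5 2007

These are Saturdays at 28- or 35-day spacing (28, 28, 35, 28, 28).
The pattern: 1st Saturday of the month.
April 2007 — 1st Saturday is Apr 7 2007.
May 2007 — 1st Saturday is May 5 2007.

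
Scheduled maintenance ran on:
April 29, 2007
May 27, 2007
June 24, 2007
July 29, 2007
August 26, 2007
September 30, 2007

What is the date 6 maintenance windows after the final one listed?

Every date is a Sunday; gaps 28, 28, 35, 28, 35 days.
Each is the last Sunday of its month (at least one falls on the 29th or later, ruling out '4th Sunday').
October 2007 ends with Sunday October 28, 2007.
Last Sunday of November 2007: November 25, 2007.
December 2007 ends with Sunday December 30, 2007.
Last Sunday of January 2008: January 27, 2008.
February 2008 ends with Sunday February 24, 2008.
Last Sunday of March 2008: March 30, 2008.

March 30, 2008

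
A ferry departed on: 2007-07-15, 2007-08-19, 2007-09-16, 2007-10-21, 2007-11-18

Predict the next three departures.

All dates are Sundays, 35, 28, 35, 28 days apart.
Specifically, the 3rd Sunday of each month.
December 2007 — 3rd Sunday is 2007-12-16.
January 2008 — 3rd Sunday is 2008-01-20.
February 2008 — 3rd Sunday is 2008-02-17.

2007-12-16, 2008-01-20, 2008-02-17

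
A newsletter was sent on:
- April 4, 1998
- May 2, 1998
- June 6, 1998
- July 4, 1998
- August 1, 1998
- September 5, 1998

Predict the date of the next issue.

October 3, 1998

Gaps: 28, 35, 28, 28, 35 days — a mix of 28 and 35. Every date is a Saturday.
Each is the 1st Saturday of its month.
October 1998 — 1st Saturday is October 3, 1998.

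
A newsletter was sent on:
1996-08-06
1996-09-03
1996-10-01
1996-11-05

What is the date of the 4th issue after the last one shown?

These are Tuesdays at 28- or 35-day spacing (28, 28, 35).
The pattern: 1st Tuesday of the month.
December 1996 — 1st Tuesday is 1996-12-03.
1st Tuesday of January 1997: 1997-01-07.
February 1997 — 1st Tuesday is 1997-02-04.
1st Tuesday of March 1997: 1997-03-04.

1997-03-04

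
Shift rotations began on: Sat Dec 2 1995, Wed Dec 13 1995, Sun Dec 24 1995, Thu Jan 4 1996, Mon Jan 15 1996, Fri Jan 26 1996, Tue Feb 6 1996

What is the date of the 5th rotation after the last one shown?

Mon Apr 1 1996

Every event comes 11 days after the last (11, 11, 11, 11, 11, 11).
Tue Feb 6 1996 + 11 days = Sat Feb 17 1996.
Sat Feb 17 1996 + 11 days = Wed Feb 28 1996.
Wed Feb 28 1996 + 11 days = Sun Mar 10 1996.
Sun Mar 10 1996 + 11 days = Thu Mar 21 1996.
Thu Mar 21 1996 + 11 days = Mon Apr 1 1996.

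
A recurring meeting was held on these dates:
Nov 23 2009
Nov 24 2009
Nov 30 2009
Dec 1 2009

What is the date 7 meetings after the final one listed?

Dec 28 2009

Every event lands on a Monday or Tuesday (gaps cycle 1, 6, 1).
So the schedule is: every Monday and Tuesday.
Next Monday: Dec 7 2009.
The following Tuesday is Dec 8 2009.
Next Monday: Dec 14 2009.
The following Tuesday is Dec 15 2009.
Next Monday: Dec 21 2009.
The following Tuesday is Dec 22 2009.
The following Monday is Dec 28 2009.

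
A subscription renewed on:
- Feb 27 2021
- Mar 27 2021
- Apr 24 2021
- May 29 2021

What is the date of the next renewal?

Jun 26 2021

All Saturdays; the gaps (28, 28, 35) vary with month length.
This is the last Saturday of each month.
June 2021 ends with Saturday Jun 26 2021.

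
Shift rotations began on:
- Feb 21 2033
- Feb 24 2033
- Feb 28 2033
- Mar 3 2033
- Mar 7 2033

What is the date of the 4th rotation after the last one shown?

Mar 21 2033

The gap pattern 3, 4, 3, 4 repeats every 2 events.
These are the Mondays and Thursdays of each week.
The following Thursday is Mar 10 2033.
Next Monday: Mar 14 2033.
Next Thursday: Mar 17 2033.
The following Monday is Mar 21 2033.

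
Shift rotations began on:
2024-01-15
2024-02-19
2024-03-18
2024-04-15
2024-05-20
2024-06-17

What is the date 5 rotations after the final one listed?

Gaps: 35, 28, 28, 35, 28 days — a mix of 28 and 35. Every date is a Monday.
Each is the 3rd Monday of its month.
3rd Monday of July 2024: 2024-07-15.
August 2024 — 3rd Monday is 2024-08-19.
September 2024 — 3rd Monday is 2024-09-16.
October 2024 — 3rd Monday is 2024-10-21.
November 2024 — 3rd Monday is 2024-11-18.

2024-11-18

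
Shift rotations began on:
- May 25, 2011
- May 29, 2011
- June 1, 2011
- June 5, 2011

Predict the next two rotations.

June 8, 2011; June 12, 2011

The gap pattern 4, 3, 4 repeats every 2 events.
These are the Wednesdays and Sundays of each week.
The following Wednesday is June 8, 2011.
The following Sunday is June 12, 2011.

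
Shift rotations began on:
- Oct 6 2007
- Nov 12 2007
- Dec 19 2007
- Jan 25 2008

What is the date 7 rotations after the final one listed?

Oct 10 2008

Every event comes 37 days after the last (37, 37, 37).
Jan 25 2008 + 37 days = Mar 2 2008.
Mar 2 2008 + 37 days = Apr 8 2008.
Apr 8 2008 + 37 days = May 15 2008.
May 15 2008 + 37 days = Jun 21 2008.
Jun 21 2008 + 37 days = Jul 28 2008.
Jul 28 2008 + 37 days = Sep 3 2008.
Sep 3 2008 + 37 days = Oct 10 2008.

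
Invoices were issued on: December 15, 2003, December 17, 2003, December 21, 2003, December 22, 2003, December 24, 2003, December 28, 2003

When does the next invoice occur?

December 29, 2003

Gaps: 2, 4, 1, 2, 4 days — not constant, but cyclic with period 3.
The events fall on every Monday, Wednesday and Sunday.
Next Monday: December 29, 2003.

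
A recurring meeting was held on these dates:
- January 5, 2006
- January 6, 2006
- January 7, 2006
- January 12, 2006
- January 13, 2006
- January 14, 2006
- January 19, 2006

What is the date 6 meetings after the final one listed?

February 2, 2006

Gaps: 1, 1, 5, 1, 1, 5 days — not constant, but cyclic with period 3.
The events fall on every Thursday, Friday and Saturday.
Next Friday: January 20, 2006.
The following Saturday is January 21, 2006.
Next Thursday: January 26, 2006.
Next Friday: January 27, 2006.
Next Saturday: January 28, 2006.
Next Thursday: February 2, 2006.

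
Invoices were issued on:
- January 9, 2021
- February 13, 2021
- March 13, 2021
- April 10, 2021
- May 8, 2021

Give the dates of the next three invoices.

Gaps: 35, 28, 28, 28 days — a mix of 28 and 35. Every date is a Saturday.
Each is the 2nd Saturday of its month.
June 2021 — 2nd Saturday is June 12, 2021.
July 2021 — 2nd Saturday is July 10, 2021.
2nd Saturday of August 2021: August 14, 2021.

June 12, 2021; July 10, 2021; August 14, 2021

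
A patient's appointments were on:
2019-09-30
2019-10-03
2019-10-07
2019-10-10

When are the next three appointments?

Every event lands on a Monday or Thursday (gaps cycle 3, 4, 3).
So the schedule is: every Monday and Thursday.
Next Monday: 2019-10-14.
Next Thursday: 2019-10-17.
Next Monday: 2019-10-21.

2019-10-14, 2019-10-17, 2019-10-21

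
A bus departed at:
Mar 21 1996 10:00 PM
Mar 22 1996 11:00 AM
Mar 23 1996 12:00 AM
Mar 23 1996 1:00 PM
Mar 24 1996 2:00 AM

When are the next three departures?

The interval is a steady 13 hours (13, 13, 13, 13).
Mar 24 1996 2:00 AM + 13 h = Mar 24 1996 3:00 PM.
Mar 24 1996 3:00 PM + 13 h = Mar 25 1996 4:00 AM.
Mar 25 1996 4:00 AM + 13 h = Mar 25 1996 5:00 PM.

Mar 24 1996 3:00 PM, Mar 25 1996 4:00 AM, Mar 25 1996 5:00 PM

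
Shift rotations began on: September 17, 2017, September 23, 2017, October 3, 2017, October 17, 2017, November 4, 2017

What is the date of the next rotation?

November 26, 2017

Gaps: 6, 10, 14, 18 days — each gap is 4 larger than the previous one.
Next gap: 22 days. November 4, 2017 + 22 days = November 26, 2017.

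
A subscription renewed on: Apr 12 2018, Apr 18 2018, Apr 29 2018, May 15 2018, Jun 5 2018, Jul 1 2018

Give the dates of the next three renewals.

The spacing grows by 5 each time: 6, 11, 16, 21, 26 days.
Next gap: 31 days. Jul 1 2018 + 31 days = Aug 1 2018.
Next gap: 36 days. Aug 1 2018 + 36 days = Sep 6 2018.
Next gap: 41 days. Sep 6 2018 + 41 days = Oct 17 2018.

Aug 1 2018, Sep 6 2018, Oct 17 2018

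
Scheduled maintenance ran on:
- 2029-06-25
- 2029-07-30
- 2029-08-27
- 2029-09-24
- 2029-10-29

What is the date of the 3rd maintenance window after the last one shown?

2030-01-28

Every date is a Monday; gaps 35, 28, 28, 35 days.
Each is the last Monday of its month (at least one falls on the 29th or later, ruling out '4th Monday').
November 2029 ends with Monday 2029-11-26.
Last Monday of December 2029: 2029-12-31.
Last Monday of January 2030: 2030-01-28.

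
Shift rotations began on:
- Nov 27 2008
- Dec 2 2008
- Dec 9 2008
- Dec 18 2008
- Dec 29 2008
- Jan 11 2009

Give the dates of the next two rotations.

Jan 26 2009, Feb 12 2009

The spacing grows by 2 each time: 5, 7, 9, 11, 13 days.
Next gap: 15 days. Jan 11 2009 + 15 days = Jan 26 2009.
Next gap: 17 days. Jan 26 2009 + 17 days = Feb 12 2009.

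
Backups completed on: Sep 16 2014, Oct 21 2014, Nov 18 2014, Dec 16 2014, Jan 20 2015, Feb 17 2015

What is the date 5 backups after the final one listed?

Gaps: 35, 28, 28, 35, 28 days — a mix of 28 and 35. Every date is a Tuesday.
Each is the 3rd Tuesday of its month.
March 2015 — 3rd Tuesday is Mar 17 2015.
3rd Tuesday of April 2015: Apr 21 2015.
3rd Tuesday of May 2015: May 19 2015.
June 2015 — 3rd Tuesday is Jun 16 2015.
3rd Tuesday of July 2015: Jul 21 2015.

Jul 21 2015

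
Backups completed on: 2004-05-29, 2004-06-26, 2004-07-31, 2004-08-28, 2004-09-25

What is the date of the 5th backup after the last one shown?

2005-02-26

All Saturdays; the gaps (28, 35, 28, 28) vary with month length.
This is the last Saturday of each month.
Last Saturday of October 2004: 2004-10-30.
Last Saturday of November 2004: 2004-11-27.
December 2004 ends with Saturday 2004-12-25.
Last Saturday of January 2005: 2005-01-29.
Last Saturday of February 2005: 2005-02-26.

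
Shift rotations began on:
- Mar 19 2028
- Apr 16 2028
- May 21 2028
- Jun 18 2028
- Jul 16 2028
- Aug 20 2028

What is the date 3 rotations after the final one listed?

Gaps: 28, 35, 28, 28, 35 days — a mix of 28 and 35. Every date is a Sunday.
Each is the 3rd Sunday of its month.
September 2028 — 3rd Sunday is Sep 17 2028.
October 2028 — 3rd Sunday is Oct 15 2028.
3rd Sunday of November 2028: Nov 19 2028.

Nov 19 2028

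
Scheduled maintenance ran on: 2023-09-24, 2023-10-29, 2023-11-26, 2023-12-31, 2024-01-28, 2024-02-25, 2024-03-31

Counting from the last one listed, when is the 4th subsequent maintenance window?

2024-07-28

These are Sundays with 35, 28, 35, 28, 28, 35-day gaps.
Each is the final Sunday of its month — 2023-10-29 is past the 28th, so '4th Sunday' doesn't fit.
Last Sunday of April 2024: 2024-04-28.
Last Sunday of May 2024: 2024-05-26.
Last Sunday of June 2024: 2024-06-30.
Last Sunday of July 2024: 2024-07-28.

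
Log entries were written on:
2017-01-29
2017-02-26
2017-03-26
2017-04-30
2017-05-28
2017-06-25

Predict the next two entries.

2017-07-30, 2017-08-27

These are Sundays with 28, 28, 35, 28, 28-day gaps.
Each is the final Sunday of its month — 2017-01-29 is past the 28th, so '4th Sunday' doesn't fit.
July 2017 ends with Sunday 2017-07-30.
August 2017 ends with Sunday 2017-08-27.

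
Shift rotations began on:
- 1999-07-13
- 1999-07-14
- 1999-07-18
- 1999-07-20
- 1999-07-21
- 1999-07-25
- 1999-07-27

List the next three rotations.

1999-07-28, 1999-08-01, 1999-08-03

The gap pattern 1, 4, 2, 1, 4, 2 repeats every 3 events.
These are the Tuesdays, Wednesdays and Sundays of each week.
The following Wednesday is 1999-07-28.
The following Sunday is 1999-08-01.
Next Tuesday: 1999-08-03.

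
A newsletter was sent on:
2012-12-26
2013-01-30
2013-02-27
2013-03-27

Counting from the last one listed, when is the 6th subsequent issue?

2013-09-25

Every date is a Wednesday; gaps 35, 28, 28 days.
Each is the last Wednesday of its month (at least one falls on the 29th or later, ruling out '4th Wednesday').
April 2013 ends with Wednesday 2013-04-24.
Last Wednesday of May 2013: 2013-05-29.
Last Wednesday of June 2013: 2013-06-26.
Last Wednesday of July 2013: 2013-07-31.
Last Wednesday of August 2013: 2013-08-28.
Last Wednesday of September 2013: 2013-09-25.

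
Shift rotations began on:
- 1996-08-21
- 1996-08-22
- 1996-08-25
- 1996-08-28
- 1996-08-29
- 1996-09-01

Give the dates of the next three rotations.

Gaps: 1, 3, 3, 1, 3 days — not constant, but cyclic with period 3.
The events fall on every Wednesday, Thursday and Sunday.
Next Wednesday: 1996-09-04.
Next Thursday: 1996-09-05.
The following Sunday is 1996-09-08.

1996-09-04, 1996-09-05, 1996-09-08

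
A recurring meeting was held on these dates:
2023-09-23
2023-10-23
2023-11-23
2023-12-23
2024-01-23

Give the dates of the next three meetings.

2024-02-23, 2024-03-23, 2024-04-23

Each date is the 23rd; the gaps (30, 31, 30, 31) track the month lengths.
The rule is the 23rd of each month.
February 2024: 2024-02-23.
March 2024: 2024-03-23.
Next: April 2024 → 2024-04-23.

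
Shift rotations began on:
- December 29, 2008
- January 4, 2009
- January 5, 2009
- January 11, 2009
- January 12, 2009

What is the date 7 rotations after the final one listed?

February 8, 2009

The gap pattern 6, 1, 6, 1 repeats every 2 events.
These are the Mondays and Sundays of each week.
The following Sunday is January 18, 2009.
The following Monday is January 19, 2009.
The following Sunday is January 25, 2009.
The following Monday is January 26, 2009.
The following Sunday is February 1, 2009.
The following Monday is February 2, 2009.
Next Sunday: February 8, 2009.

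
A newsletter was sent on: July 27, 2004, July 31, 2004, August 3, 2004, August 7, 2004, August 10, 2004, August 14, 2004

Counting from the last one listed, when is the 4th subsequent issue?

August 28, 2004

Every event lands on a Tuesday or Saturday (gaps cycle 4, 3, 4, 3, 4).
So the schedule is: every Tuesday and Saturday.
Next Tuesday: August 17, 2004.
The following Saturday is August 21, 2004.
Next Tuesday: August 24, 2004.
The following Saturday is August 28, 2004.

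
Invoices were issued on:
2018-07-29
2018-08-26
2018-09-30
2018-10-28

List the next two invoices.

2018-11-25, 2018-12-30

These are Sundays with 28, 35, 28-day gaps.
Each is the final Sunday of its month — 2018-07-29 is past the 28th, so '4th Sunday' doesn't fit.
Last Sunday of November 2018: 2018-11-25.
Last Sunday of December 2018: 2018-12-30.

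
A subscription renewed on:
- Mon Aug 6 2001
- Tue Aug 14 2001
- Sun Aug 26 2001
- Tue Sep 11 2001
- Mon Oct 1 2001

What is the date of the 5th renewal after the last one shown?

Gaps: 8, 12, 16, 20 days — each gap is 4 larger than the previous one.
Next gap: 24 days. Mon Oct 1 2001 + 24 days = Thu Oct 25 2001.
Next gap: 28 days. Thu Oct 25 2001 + 28 days = Thu Nov 22 2001.
Next gap: 32 days. Thu Nov 22 2001 + 32 days = Mon Dec 24 2001.
Next gap: 36 days. Mon Dec 24 2001 + 36 days = Tue Jan 29 2002.
Next gap: 40 days. Tue Jan 29 2002 + 40 days = Sun Mar 10 2002.

Sun Mar 10 2002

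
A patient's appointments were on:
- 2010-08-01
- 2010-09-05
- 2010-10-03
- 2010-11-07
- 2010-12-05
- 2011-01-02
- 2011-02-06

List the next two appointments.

Gaps: 35, 28, 35, 28, 28, 35 days — a mix of 28 and 35. Every date is a Sunday.
Each is the 1st Sunday of its month.
March 2011 — 1st Sunday is 2011-03-06.
April 2011 — 1st Sunday is 2011-04-03.

2011-03-06, 2011-04-03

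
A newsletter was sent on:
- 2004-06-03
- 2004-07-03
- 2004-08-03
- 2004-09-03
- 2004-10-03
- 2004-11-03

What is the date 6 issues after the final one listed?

2005-05-03

Each date is the 3rd; the gaps (30, 31, 31, 30, 31) track the month lengths.
The rule is the 3rd of each month.
Next: December 2004 → 2004-12-03.
Next: January 2005 → 2005-01-03.
February 2005: 2005-02-03.
Next: March 2005 → 2005-03-03.
Next: April 2005 → 2005-04-03.
May 2005: 2005-05-03.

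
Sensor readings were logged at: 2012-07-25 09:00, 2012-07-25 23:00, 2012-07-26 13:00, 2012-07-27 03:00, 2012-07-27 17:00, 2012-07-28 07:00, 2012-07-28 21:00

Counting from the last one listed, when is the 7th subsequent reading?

2012-08-01 23:00

The interval is a steady 14 hours (14, 14, 14, 14, 14, 14).
2012-07-28 21:00 + 14 h = 2012-07-29 11:00.
2012-07-29 11:00 + 14 h = 2012-07-30 01:00.
2012-07-30 01:00 + 14 h = 2012-07-30 15:00.
2012-07-30 15:00 + 14 h = 2012-07-31 05:00.
2012-07-31 05:00 + 14 h = 2012-07-31 19:00.
2012-07-31 19:00 + 14 h = 2012-08-01 09:00.
2012-08-01 09:00 + 14 h = 2012-08-01 23:00.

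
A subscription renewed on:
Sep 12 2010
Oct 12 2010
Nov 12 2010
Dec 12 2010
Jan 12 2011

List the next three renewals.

Feb 12 2011, Mar 12 2011, Apr 12 2011

Each date is the 12th; the gaps (30, 31, 30, 31) track the month lengths.
The rule is the 12th of each month.
Next: February 2011 → Feb 12 2011.
March 2011: Mar 12 2011.
April 2011: Apr 12 2011.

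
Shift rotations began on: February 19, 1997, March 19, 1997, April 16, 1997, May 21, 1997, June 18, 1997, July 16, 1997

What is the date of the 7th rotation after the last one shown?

All dates are Wednesdays, 28, 28, 35, 28, 28 days apart.
Specifically, the 3rd Wednesday of each month.
3rd Wednesday of August 1997: August 20, 1997.
3rd Wednesday of September 1997: September 17, 1997.
October 1997 — 3rd Wednesday is October 15, 1997.
November 1997 — 3rd Wednesday is November 19, 1997.
December 1997 — 3rd Wednesday is December 17, 1997.
3rd Wednesday of January 1998: January 21, 1998.
February 1998 — 3rd Wednesday is February 18, 1998.

February 18, 1998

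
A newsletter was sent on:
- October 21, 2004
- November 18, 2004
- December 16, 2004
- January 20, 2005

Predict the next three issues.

All dates are Thursdays, 28, 28, 35 days apart.
Specifically, the 3rd Thursday of each month.
February 2005 — 3rd Thursday is February 17, 2005.
3rd Thursday of March 2005: March 17, 2005.
April 2005 — 3rd Thursday is April 21, 2005.

February 17, 2005; March 17, 2005; April 21, 2005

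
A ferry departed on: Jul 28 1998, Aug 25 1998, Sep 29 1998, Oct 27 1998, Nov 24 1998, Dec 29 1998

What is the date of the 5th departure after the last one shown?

May 25 1999

All Tuesdays; the gaps (28, 35, 28, 28, 35) vary with month length.
This is the last Tuesday of each month.
Last Tuesday of January 1999: Jan 26 1999.
February 1999 ends with Tuesday Feb 23 1999.
Last Tuesday of March 1999: Mar 30 1999.
Last Tuesday of April 1999: Apr 27 1999.
May 1999 ends with Tuesday May 25 1999.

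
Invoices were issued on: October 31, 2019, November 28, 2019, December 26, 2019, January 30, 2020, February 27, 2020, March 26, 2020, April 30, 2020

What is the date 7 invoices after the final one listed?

November 26, 2020

Every date is a Thursday; gaps 28, 28, 35, 28, 28, 35 days.
Each is the last Thursday of its month (at least one falls on the 29th or later, ruling out '4th Thursday').
Last Thursday of May 2020: May 28, 2020.
Last Thursday of June 2020: June 25, 2020.
Last Thursday of July 2020: July 30, 2020.
Last Thursday of August 2020: August 27, 2020.
Last Thursday of September 2020: September 24, 2020.
Last Thursday of October 2020: October 29, 2020.
Last Thursday of November 2020: November 26, 2020.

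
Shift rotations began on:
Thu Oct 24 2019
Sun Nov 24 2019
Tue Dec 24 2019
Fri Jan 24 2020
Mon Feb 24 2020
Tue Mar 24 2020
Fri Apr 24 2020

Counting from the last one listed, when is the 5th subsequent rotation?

Gaps: 31, 30, 31, 31, 29, 31 days — not constant. Every event is on the 24th of the month.
Pattern: the 24th of each month.
May 2020: Sun May 24 2020.
Next: June 2020 → Wed Jun 24 2020.
July 2020: Fri Jul 24 2020.
August 2020: Mon Aug 24 2020.
Next: September 2020 → Thu Sep 24 2020.

Thu Sep 24 2020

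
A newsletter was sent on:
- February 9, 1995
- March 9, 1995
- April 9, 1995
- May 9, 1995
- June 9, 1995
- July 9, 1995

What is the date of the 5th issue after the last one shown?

December 9, 1995

The day-of-month is always 9 (28, 31, 30, 31, 30 days between events).
So this recurs on the 9th of each month.
August 1995: August 9, 1995.
Next: September 1995 → September 9, 1995.
October 1995: October 9, 1995.
Next: November 1995 → November 9, 1995.
Next: December 1995 → December 9, 1995.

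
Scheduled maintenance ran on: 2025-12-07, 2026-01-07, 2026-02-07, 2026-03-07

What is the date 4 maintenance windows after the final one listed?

The day-of-month is always 7 (31, 31, 28 days between events).
So this recurs on the 7th of each month.
Next: April 2026 → 2026-04-07.
May 2026: 2026-05-07.
Next: June 2026 → 2026-06-07.
Next: July 2026 → 2026-07-07.

2026-07-07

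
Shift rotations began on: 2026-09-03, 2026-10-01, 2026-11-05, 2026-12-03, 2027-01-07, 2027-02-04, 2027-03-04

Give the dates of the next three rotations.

2027-04-01, 2027-05-06, 2027-06-03

Gaps: 28, 35, 28, 35, 28, 28 days — a mix of 28 and 35. Every date is a Thursday.
Each is the 1st Thursday of its month.
April 2027 — 1st Thursday is 2027-04-01.
May 2027 — 1st Thursday is 2027-05-06.
June 2027 — 1st Thursday is 2027-06-03.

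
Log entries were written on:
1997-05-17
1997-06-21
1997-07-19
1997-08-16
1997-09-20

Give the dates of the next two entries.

1997-10-18, 1997-11-15

All dates are Saturdays, 35, 28, 28, 35 days apart.
Specifically, the 3rd Saturday of each month.
October 1997 — 3rd Saturday is 1997-10-18.
November 1997 — 3rd Saturday is 1997-11-15.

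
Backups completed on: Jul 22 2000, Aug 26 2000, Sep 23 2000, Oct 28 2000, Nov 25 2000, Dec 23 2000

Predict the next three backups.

Gaps: 35, 28, 35, 28, 28 days — a mix of 28 and 35. Every date is a Saturday.
Each is the 4th Saturday of its month.
4th Saturday of January 2001: Jan 27 2001.
4th Saturday of February 2001: Feb 24 2001.
March 2001 — 4th Saturday is Mar 24 2001.

Jan 27 2001, Feb 24 2001, Mar 24 2001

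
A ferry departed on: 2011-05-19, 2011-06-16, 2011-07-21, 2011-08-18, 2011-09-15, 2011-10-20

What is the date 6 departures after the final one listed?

All dates are Thursdays, 28, 35, 28, 28, 35 days apart.
Specifically, the 3rd Thursday of each month.
3rd Thursday of November 2011: 2011-11-17.
3rd Thursday of December 2011: 2011-12-15.
January 2012 — 3rd Thursday is 2012-01-19.
3rd Thursday of February 2012: 2012-02-16.
3rd Thursday of March 2012: 2012-03-15.
3rd Thursday of April 2012: 2012-04-19.

2012-04-19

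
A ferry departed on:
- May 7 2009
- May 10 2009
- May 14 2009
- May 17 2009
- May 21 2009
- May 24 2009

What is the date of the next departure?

Gaps: 3, 4, 3, 4, 3 days — not constant, but cyclic with period 2.
The events fall on every Thursday and Sunday.
The following Thursday is May 28 2009.

May 28 2009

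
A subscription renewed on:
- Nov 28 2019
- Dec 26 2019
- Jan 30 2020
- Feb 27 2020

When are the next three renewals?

Every date is a Thursday; gaps 28, 35, 28 days.
Each is the last Thursday of its month (at least one falls on the 29th or later, ruling out '4th Thursday').
March 2020 ends with Thursday Mar 26 2020.
Last Thursday of April 2020: Apr 30 2020.
May 2020 ends with Thursday May 28 2020.

Mar 26 2020, Apr 30 2020, May 28 2020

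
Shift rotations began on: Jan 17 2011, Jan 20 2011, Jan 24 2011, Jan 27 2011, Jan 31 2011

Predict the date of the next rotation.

Every event lands on a Monday or Thursday (gaps cycle 3, 4, 3, 4).
So the schedule is: every Monday and Thursday.
Next Thursday: Feb 3 2011.

Feb 3 2011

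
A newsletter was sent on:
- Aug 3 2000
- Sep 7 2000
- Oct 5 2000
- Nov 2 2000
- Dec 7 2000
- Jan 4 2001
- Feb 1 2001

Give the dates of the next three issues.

These are Thursdays at 28- or 35-day spacing (35, 28, 28, 35, 28, 28).
The pattern: 1st Thursday of the month.
1st Thursday of March 2001: Mar 1 2001.
1st Thursday of April 2001: Apr 5 2001.
May 2001 — 1st Thursday is May 3 2001.

Mar 1 2001, Apr 5 2001, May 3 2001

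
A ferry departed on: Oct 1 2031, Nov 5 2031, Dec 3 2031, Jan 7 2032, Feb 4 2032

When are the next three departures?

Mar 3 2032, Apr 7 2032, May 5 2032

These are Wednesdays at 28- or 35-day spacing (35, 28, 35, 28).
The pattern: 1st Wednesday of the month.
March 2032 — 1st Wednesday is Mar 3 2032.
April 2032 — 1st Wednesday is Apr 7 2032.
1st Wednesday of May 2032: May 5 2032.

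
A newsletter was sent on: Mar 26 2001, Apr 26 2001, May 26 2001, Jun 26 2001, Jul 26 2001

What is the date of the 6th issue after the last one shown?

Jan 26 2002

Each date is the 26th; the gaps (31, 30, 31, 30) track the month lengths.
The rule is the 26th of each month.
Next: August 2001 → Aug 26 2001.
September 2001: Sep 26 2001.
Next: October 2001 → Oct 26 2001.
Next: November 2001 → Nov 26 2001.
Next: December 2001 → Dec 26 2001.
January 2002: Jan 26 2002.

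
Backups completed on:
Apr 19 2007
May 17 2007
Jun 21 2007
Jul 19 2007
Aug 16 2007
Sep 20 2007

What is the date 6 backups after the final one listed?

These are Thursdays at 28- or 35-day spacing (28, 35, 28, 28, 35).
The pattern: 3rd Thursday of the month.
October 2007 — 3rd Thursday is Oct 18 2007.
November 2007 — 3rd Thursday is Nov 15 2007.
3rd Thursday of December 2007: Dec 20 2007.
3rd Thursday of January 2008: Jan 17 2008.
February 2008 — 3rd Thursday is Feb 21 2008.
3rd Thursday of March 2008: Mar 20 2008.

Mar 20 2008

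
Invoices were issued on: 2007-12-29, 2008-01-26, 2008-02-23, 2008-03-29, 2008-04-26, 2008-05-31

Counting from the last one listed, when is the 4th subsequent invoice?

2008-09-27

Every date is a Saturday; gaps 28, 28, 35, 28, 35 days.
Each is the last Saturday of its month (at least one falls on the 29th or later, ruling out '4th Saturday').
June 2008 ends with Saturday 2008-06-28.
Last Saturday of July 2008: 2008-07-26.
August 2008 ends with Saturday 2008-08-30.
Last Saturday of September 2008: 2008-09-27.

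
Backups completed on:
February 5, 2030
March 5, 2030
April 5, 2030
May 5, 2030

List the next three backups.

June 5, 2030; July 5, 2030; August 5, 2030

Gaps: 28, 31, 30 days — not constant. Every event is on the 5th of the month.
Pattern: the 5th of each month.
June 2030: June 5, 2030.
Next: July 2030 → July 5, 2030.
August 2030: August 5, 2030.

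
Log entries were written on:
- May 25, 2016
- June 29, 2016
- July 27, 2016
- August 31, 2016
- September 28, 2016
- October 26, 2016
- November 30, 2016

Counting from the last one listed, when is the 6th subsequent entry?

Every date is a Wednesday; gaps 35, 28, 35, 28, 28, 35 days.
Each is the last Wednesday of its month (at least one falls on the 29th or later, ruling out '4th Wednesday').
December 2016 ends with Wednesday December 28, 2016.
January 2017 ends with Wednesday January 25, 2017.
February 2017 ends with Wednesday February 22, 2017.
Last Wednesday of March 2017: March 29, 2017.
Last Wednesday of April 2017: April 26, 2017.
May 2017 ends with Wednesday May 31, 2017.

May 31, 2017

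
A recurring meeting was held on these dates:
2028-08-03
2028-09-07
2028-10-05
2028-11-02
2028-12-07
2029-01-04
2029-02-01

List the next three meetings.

2029-03-01, 2029-04-05, 2029-05-03

These are Thursdays at 28- or 35-day spacing (35, 28, 28, 35, 28, 28).
The pattern: 1st Thursday of the month.
1st Thursday of March 2029: 2029-03-01.
April 2029 — 1st Thursday is 2029-04-05.
1st Thursday of May 2029: 2029-05-03.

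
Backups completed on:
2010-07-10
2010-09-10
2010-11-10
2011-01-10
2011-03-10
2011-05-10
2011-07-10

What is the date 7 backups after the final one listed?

The day-of-month is always 10 (62, 61, 61, 59, 61, 61 days between events).
So this recurs on the 10th of every 2 months.
September 2011: 2011-09-10.
November 2011: 2011-11-10.
Next: January 2012 → 2012-01-10.
Next: March 2012 → 2012-03-10.
Next: May 2012 → 2012-05-10.
Next: July 2012 → 2012-07-10.
Next: September 2012 → 2012-09-10.

2012-09-10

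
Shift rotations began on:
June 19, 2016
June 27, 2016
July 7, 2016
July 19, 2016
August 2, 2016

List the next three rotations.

August 18, 2016; September 5, 2016; September 25, 2016

Intervals are 8, 10, 12, 14 days — an arithmetic progression with common difference 2.
Next gap: 16 days. August 2, 2016 + 16 days = August 18, 2016.
Next gap: 18 days. August 18, 2016 + 18 days = September 5, 2016.
Next gap: 20 days. September 5, 2016 + 20 days = September 25, 2016.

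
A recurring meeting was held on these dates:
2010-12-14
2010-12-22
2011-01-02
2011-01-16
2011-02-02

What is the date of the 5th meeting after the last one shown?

2011-06-12

Gaps: 8, 11, 14, 17 days — each gap is 3 larger than the previous one.
Next gap: 20 days. 2011-02-02 + 20 days = 2011-02-22.
Next gap: 23 days. 2011-02-22 + 23 days = 2011-03-17.
Next gap: 26 days. 2011-03-17 + 26 days = 2011-04-12.
Next gap: 29 days. 2011-04-12 + 29 days = 2011-05-11.
Next gap: 32 days. 2011-05-11 + 32 days = 2011-06-12.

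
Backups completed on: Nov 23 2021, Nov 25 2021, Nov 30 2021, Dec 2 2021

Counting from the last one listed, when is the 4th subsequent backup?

Every event lands on a Tuesday or Thursday (gaps cycle 2, 5, 2).
So the schedule is: every Tuesday and Thursday.
Next Tuesday: Dec 7 2021.
The following Thursday is Dec 9 2021.
The following Tuesday is Dec 14 2021.
The following Thursday is Dec 16 2021.

Dec 16 2021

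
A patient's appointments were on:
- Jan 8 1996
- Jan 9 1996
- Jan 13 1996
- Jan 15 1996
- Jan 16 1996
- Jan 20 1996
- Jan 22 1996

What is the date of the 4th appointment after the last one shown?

Jan 30 1996

Gaps: 1, 4, 2, 1, 4, 2 days — not constant, but cyclic with period 3.
The events fall on every Monday, Tuesday and Saturday.
Next Tuesday: Jan 23 1996.
The following Saturday is Jan 27 1996.
Next Monday: Jan 29 1996.
Next Tuesday: Jan 30 1996.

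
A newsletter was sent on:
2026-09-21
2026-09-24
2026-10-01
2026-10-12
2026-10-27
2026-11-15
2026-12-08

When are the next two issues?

2027-01-04, 2027-02-04

Gaps: 3, 7, 11, 15, 19, 23 days — each gap is 4 larger than the previous one.
Next gap: 27 days. 2026-12-08 + 27 days = 2027-01-04.
Next gap: 31 days. 2027-01-04 + 31 days = 2027-02-04.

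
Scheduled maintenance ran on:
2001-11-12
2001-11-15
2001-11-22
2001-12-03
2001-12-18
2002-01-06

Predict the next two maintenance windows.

Intervals are 3, 7, 11, 15, 19 days — an arithmetic progression with common difference 4.
Next gap: 23 days. 2002-01-06 + 23 days = 2002-01-29.
Next gap: 27 days. 2002-01-29 + 27 days = 2002-02-25.

2002-01-29, 2002-02-25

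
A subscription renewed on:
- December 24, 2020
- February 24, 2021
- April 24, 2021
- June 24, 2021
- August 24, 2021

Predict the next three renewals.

Each date is the 24th; the gaps (62, 59, 61, 61) track the month lengths.
The rule is the 24th of every 2 months.
October 2021: October 24, 2021.
Next: December 2021 → December 24, 2021.
Next: February 2022 → February 24, 2022.

October 24, 2021; December 24, 2021; February 24, 2022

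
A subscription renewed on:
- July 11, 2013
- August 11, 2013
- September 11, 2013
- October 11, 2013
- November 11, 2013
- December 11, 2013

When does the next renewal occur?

Each date is the 11th; the gaps (31, 31, 30, 31, 30) track the month lengths.
The rule is the 11th of each month.
Next: January 2014 → January 11, 2014.

January 11, 2014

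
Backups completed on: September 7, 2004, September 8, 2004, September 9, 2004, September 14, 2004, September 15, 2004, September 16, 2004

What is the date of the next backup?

September 21, 2004

Gaps: 1, 1, 5, 1, 1 days — not constant, but cyclic with period 3.
The events fall on every Tuesday, Wednesday and Thursday.
The following Tuesday is September 21, 2004.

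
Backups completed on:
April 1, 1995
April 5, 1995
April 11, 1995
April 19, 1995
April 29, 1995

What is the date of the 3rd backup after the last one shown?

Gaps: 4, 6, 8, 10 days — each gap is 2 larger than the previous one.
Next gap: 12 days. April 29, 1995 + 12 days = May 11, 1995.
Next gap: 14 days. May 11, 1995 + 14 days = May 25, 1995.
Next gap: 16 days. May 25, 1995 + 16 days = June 10, 1995.

June 10, 1995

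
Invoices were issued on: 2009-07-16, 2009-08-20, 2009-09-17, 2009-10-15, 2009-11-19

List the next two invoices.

All dates are Thursdays, 35, 28, 28, 35 days apart.
Specifically, the 3rd Thursday of each month.
3rd Thursday of December 2009: 2009-12-17.
3rd Thursday of January 2010: 2010-01-21.

2009-12-17, 2010-01-21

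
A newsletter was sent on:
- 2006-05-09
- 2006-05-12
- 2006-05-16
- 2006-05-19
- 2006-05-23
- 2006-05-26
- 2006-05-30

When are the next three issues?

2006-06-02, 2006-06-06, 2006-06-09

Every event lands on a Tuesday or Friday (gaps cycle 3, 4, 3, 4, 3, 4).
So the schedule is: every Tuesday and Friday.
The following Friday is 2006-06-02.
Next Tuesday: 2006-06-06.
Next Friday: 2006-06-09.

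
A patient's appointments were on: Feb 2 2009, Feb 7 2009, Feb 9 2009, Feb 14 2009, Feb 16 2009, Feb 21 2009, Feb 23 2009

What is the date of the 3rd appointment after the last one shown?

Every event lands on a Monday or Saturday (gaps cycle 5, 2, 5, 2, 5, 2).
So the schedule is: every Monday and Saturday.
The following Saturday is Feb 28 2009.
The following Monday is Mar 2 2009.
The following Saturday is Mar 7 2009.

Mar 7 2009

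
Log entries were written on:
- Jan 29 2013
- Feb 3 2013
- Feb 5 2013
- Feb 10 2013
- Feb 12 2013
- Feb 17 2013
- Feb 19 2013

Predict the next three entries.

Every event lands on a Tuesday or Sunday (gaps cycle 5, 2, 5, 2, 5, 2).
So the schedule is: every Tuesday and Sunday.
Next Sunday: Feb 24 2013.
Next Tuesday: Feb 26 2013.
Next Sunday: Mar 3 2013.

Feb 24 2013, Feb 26 2013, Mar 3 2013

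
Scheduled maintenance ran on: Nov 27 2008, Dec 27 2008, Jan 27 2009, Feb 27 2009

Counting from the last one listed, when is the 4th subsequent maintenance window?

Jun 27 2009

Gaps: 30, 31, 31 days — not constant. Every event is on the 27th of the month.
Pattern: the 27th of each month.
March 2009: Mar 27 2009.
Next: April 2009 → Apr 27 2009.
May 2009: May 27 2009.
June 2009: Jun 27 2009.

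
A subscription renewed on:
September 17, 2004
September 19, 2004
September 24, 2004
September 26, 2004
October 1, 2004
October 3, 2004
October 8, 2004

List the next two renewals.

Every event lands on a Friday or Sunday (gaps cycle 2, 5, 2, 5, 2, 5).
So the schedule is: every Friday and Sunday.
Next Sunday: October 10, 2004.
Next Friday: October 15, 2004.

October 10, 2004; October 15, 2004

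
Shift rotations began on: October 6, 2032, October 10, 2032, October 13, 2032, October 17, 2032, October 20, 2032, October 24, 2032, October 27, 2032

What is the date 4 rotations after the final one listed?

Every event lands on a Wednesday or Sunday (gaps cycle 4, 3, 4, 3, 4, 3).
So the schedule is: every Wednesday and Sunday.
Next Sunday: October 31, 2032.
Next Wednesday: November 3, 2032.
Next Sunday: November 7, 2032.
The following Wednesday is November 10, 2032.

November 10, 2032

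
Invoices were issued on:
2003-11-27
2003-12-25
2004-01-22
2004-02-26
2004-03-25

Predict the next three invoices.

2004-04-22, 2004-05-27, 2004-06-24

Gaps: 28, 28, 35, 28 days — a mix of 28 and 35. Every date is a Thursday.
Each is the 4th Thursday of its month.
April 2004 — 4th Thursday is 2004-04-22.
4th Thursday of May 2004: 2004-05-27.
June 2004 — 4th Thursday is 2004-06-24.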